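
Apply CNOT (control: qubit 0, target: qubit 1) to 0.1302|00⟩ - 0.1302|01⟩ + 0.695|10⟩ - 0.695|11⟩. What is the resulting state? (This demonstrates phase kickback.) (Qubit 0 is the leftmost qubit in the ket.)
0.1302|00⟩ - 0.1302|01⟩ - 0.695|10⟩ + 0.695|11⟩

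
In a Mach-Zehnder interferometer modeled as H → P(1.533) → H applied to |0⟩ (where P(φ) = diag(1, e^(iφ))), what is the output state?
(0.5189 + 0.4996i)|0⟩ + (0.4811 - 0.4996i)|1⟩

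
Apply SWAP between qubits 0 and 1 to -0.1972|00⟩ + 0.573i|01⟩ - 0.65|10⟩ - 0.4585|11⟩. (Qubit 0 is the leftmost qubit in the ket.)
-0.1972|00⟩ - 0.65|01⟩ + 0.573i|10⟩ - 0.4585|11⟩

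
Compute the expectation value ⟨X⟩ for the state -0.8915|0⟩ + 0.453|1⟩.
-0.8077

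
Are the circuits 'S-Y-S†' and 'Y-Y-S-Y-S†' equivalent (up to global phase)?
Yes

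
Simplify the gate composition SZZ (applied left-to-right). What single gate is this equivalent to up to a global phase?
S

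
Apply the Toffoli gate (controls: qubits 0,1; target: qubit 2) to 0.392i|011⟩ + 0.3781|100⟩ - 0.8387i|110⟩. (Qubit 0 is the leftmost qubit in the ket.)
0.392i|011⟩ + 0.3781|100⟩ - 0.8387i|111⟩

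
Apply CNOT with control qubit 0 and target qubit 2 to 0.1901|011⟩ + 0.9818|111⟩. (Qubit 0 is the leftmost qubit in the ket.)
0.1901|011⟩ + 0.9818|110⟩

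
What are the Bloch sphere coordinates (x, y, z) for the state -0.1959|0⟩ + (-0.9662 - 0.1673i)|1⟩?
(0.3786, 0.06555, -0.9232)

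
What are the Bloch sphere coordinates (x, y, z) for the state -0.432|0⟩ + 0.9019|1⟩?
(-0.7792, 0, -0.6268)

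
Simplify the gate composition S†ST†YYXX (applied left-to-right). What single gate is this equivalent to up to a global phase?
T†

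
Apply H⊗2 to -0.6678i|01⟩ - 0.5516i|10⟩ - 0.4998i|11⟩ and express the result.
-0.8596i|00⟩ + 0.308i|01⟩ + 0.1918i|10⟩ + 0.3598i|11⟩

H⊗2 gives amp(|y⟩) = (1/2) Σ_x (−1)^(x·y) amp(|x⟩), where x·y is the number of positions in which both x and y have a 1.
|00⟩: (-0.6678i - 0.5516i - 0.4998i)/2 = -0.8596i
|01⟩: (0.6678i - 0.5516i + 0.4998i)/2 = 0.308i
|10⟩: (-0.6678i + 0.5516i + 0.4998i)/2 = 0.1918i
|11⟩: (0.6678i + 0.5516i - 0.4998i)/2 = 0.3598i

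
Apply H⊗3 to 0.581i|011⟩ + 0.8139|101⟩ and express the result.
(0.2878 + 0.2054i)|000⟩ + (-0.2878 - 0.2054i)|001⟩ + (0.2878 - 0.2054i)|010⟩ + (-0.2878 + 0.2054i)|011⟩ + (-0.2878 + 0.2054i)|100⟩ + (0.2878 - 0.2054i)|101⟩ + (-0.2878 - 0.2054i)|110⟩ + (0.2878 + 0.2054i)|111⟩

H⊗3 gives amp(|y⟩) = (1/2√2) Σ_x (−1)^(x·y) amp(|x⟩), where x·y is the number of positions in which both x and y have a 1.
|000⟩: (0.581i + 0.8139)/(2√2) = (0.2878 + 0.2054i)
|001⟩: (-0.581i - 0.8139)/(2√2) = (-0.2878 - 0.2054i)
|010⟩: (-0.581i + 0.8139)/(2√2) = (0.2878 - 0.2054i)
|011⟩: (0.581i - 0.8139)/(2√2) = (-0.2878 + 0.2054i)
|100⟩: (0.581i - 0.8139)/(2√2) = (-0.2878 + 0.2054i)
|101⟩: (-0.581i + 0.8139)/(2√2) = (0.2878 - 0.2054i)
|110⟩: (-0.581i - 0.8139)/(2√2) = (-0.2878 - 0.2054i)
|111⟩: (0.581i + 0.8139)/(2√2) = (0.2878 + 0.2054i)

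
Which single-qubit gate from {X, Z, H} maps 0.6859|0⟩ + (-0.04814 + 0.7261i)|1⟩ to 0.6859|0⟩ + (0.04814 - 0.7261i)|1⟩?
Z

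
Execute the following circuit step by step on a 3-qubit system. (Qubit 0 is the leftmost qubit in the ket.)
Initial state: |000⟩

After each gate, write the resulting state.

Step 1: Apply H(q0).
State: 1/√2|000⟩ + 1/√2|100⟩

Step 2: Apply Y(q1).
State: (1/√2)i|010⟩ + (1/√2)i|110⟩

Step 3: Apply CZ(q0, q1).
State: (1/√2)i|010⟩ - (1/√2)i|110⟩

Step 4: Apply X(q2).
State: (1/√2)i|011⟩ - (1/√2)i|111⟩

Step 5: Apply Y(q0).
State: -1/√2|011⟩ - 1/√2|111⟩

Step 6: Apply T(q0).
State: -1/√2|011⟩ + (-1/2 - (1/2)i)|111⟩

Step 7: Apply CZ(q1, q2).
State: 1/√2|011⟩ + (1/2 + (1/2)i)|111⟩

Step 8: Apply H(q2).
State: 1/2|010⟩ - 1/2|011⟩ + (1/√8 + (1/√8)i)|110⟩ + (-1/√8 - (1/√8)i)|111⟩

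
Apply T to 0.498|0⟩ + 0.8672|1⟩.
0.498|0⟩ + (0.6132 + 0.6132i)|1⟩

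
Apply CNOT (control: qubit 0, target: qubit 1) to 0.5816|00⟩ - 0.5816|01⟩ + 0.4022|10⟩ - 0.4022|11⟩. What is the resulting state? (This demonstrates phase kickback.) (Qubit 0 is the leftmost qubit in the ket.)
0.5816|00⟩ - 0.5816|01⟩ - 0.4022|10⟩ + 0.4022|11⟩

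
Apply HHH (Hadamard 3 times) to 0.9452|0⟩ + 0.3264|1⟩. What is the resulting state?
0.8992|0⟩ + 0.4376|1⟩

H² = I, so H^3 = H: a single Hadamard. With (a, b) = (0.9452, 0.3264), H gives ((a + b)/√2, (a − b)/√2) = (0.8992, 0.4376).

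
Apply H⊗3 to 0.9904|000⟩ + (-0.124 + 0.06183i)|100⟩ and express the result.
(0.3063 + 0.02186i)|000⟩ + (0.3063 + 0.02186i)|001⟩ + (0.3063 + 0.02186i)|010⟩ + (0.3063 + 0.02186i)|011⟩ + (0.394 - 0.02186i)|100⟩ + (0.394 - 0.02186i)|101⟩ + (0.394 - 0.02186i)|110⟩ + (0.394 - 0.02186i)|111⟩

H⊗3 gives amp(|y⟩) = (1/2√2) Σ_x (−1)^(x·y) amp(|x⟩), where x·y is the number of positions in which both x and y have a 1.
|000⟩: (0.9904 + (-0.124 + 0.06183i))/(2√2) = (0.3063 + 0.02186i)
|001⟩: (0.9904 + (-0.124 + 0.06183i))/(2√2) = (0.3063 + 0.02186i)
|010⟩: (0.9904 + (-0.124 + 0.06183i))/(2√2) = (0.3063 + 0.02186i)
|011⟩: (0.9904 + (-0.124 + 0.06183i))/(2√2) = (0.3063 + 0.02186i)
|100⟩: (0.9904 - (-0.124 + 0.06183i))/(2√2) = (0.394 - 0.02186i)
|101⟩: (0.9904 - (-0.124 + 0.06183i))/(2√2) = (0.394 - 0.02186i)
|110⟩: (0.9904 - (-0.124 + 0.06183i))/(2√2) = (0.394 - 0.02186i)
|111⟩: (0.9904 - (-0.124 + 0.06183i))/(2√2) = (0.394 - 0.02186i)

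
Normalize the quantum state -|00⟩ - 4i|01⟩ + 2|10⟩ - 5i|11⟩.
-0.1474|00⟩ - 0.5898i|01⟩ + 0.2949|10⟩ - 0.7372i|11⟩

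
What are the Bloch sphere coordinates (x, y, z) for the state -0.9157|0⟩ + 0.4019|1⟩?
(-0.736, 0, 0.677)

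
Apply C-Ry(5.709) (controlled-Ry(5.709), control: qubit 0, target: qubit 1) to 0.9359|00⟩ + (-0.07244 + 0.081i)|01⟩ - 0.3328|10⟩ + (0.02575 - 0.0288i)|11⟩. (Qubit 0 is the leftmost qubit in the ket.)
0.9359|00⟩ + (-0.07244 + 0.081i)|01⟩ + (0.3119 + 0.008155i)|10⟩ + (-0.1189 + 0.02762i)|11⟩

C-Ry(5.709) leaves the control-|0⟩ kets |00⟩, |01⟩ unchanged and applies Ry(5.709) to qubit 1 on the control-|1⟩ pair (|10⟩, |11⟩).
Ry(5.709) = [[cos(θ/2), −sin(θ/2)], [sin(θ/2), cos(θ/2)]]; θ = 5.709, cos(θ/2) ≈ -0.959071, sin(θ/2) ≈ 0.283165.
With a = amp(|10⟩) = -0.3328 and b = amp(|11⟩) = (0.02575 - 0.0288i):
new amp(|10⟩) = (-0.959071)·a + (-0.283165)·b = (0.3119 + 0.008155i)
new amp(|11⟩) = (0.283165)·a + (-0.959071)·b = (-0.1189 + 0.02762i)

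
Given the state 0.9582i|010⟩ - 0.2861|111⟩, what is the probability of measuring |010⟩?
0.9181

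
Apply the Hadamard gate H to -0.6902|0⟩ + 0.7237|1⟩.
0.02369|0⟩ - 0.9998|1⟩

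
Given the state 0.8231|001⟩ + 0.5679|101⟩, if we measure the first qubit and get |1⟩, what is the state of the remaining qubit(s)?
|01⟩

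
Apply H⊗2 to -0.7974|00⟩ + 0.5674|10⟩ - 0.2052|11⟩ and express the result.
-0.2176|00⟩ - 0.0124|01⟩ - 0.5798|10⟩ - 0.785|11⟩

H⊗2 gives amp(|y⟩) = (1/2) Σ_x (−1)^(x·y) amp(|x⟩), where x·y is the number of positions in which both x and y have a 1.
|00⟩: (-0.7974 + 0.5674 - 0.2052)/2 = -0.2176
|01⟩: (-0.7974 + 0.5674 + 0.2052)/2 = -0.0124
|10⟩: (-0.7974 - 0.5674 + 0.2052)/2 = -0.5798
|11⟩: (-0.7974 - 0.5674 - 0.2052)/2 = -0.785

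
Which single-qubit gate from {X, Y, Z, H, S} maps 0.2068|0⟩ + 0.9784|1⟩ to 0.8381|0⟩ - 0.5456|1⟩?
H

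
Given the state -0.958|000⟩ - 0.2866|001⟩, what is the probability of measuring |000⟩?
0.9178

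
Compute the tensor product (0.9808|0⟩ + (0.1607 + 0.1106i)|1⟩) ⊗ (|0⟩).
0.9808|00⟩ + (0.1607 + 0.1106i)|10⟩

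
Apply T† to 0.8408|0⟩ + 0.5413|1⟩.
0.8408|0⟩ + (0.3828 - 0.3828i)|1⟩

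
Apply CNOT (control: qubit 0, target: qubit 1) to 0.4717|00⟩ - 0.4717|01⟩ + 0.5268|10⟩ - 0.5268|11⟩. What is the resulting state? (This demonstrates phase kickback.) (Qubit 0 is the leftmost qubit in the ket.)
0.4717|00⟩ - 0.4717|01⟩ - 0.5268|10⟩ + 0.5268|11⟩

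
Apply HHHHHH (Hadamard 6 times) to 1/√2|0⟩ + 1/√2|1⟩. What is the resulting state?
1/√2|0⟩ + 1/√2|1⟩

H² = I, so an even number of Hadamards cancels: H^6 = I and the state is unchanged.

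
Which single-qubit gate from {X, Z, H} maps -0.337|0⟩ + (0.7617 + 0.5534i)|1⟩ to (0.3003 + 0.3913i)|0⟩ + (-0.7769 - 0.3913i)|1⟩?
H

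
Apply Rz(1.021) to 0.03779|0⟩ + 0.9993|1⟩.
(0.03297 - 0.01846i)|0⟩ + (0.8719 + 0.4883i)|1⟩

Rz(1.021) = [[e^(−iθ/2), 0], [0, e^(iθ/2)]] with e^(±iθ/2) = cos(θ/2) ± i·sin(θ/2); θ = 1.021, cos(θ/2) ≈ 0.8725, sin(θ/2) ≈ 0.488614.
With a = amp(|0⟩) = 0.03779 and b = amp(|1⟩) = 0.9993:
new amp(|0⟩) = (0.8725 - 0.488614i)·a = (0.03297 - 0.01846i)
new amp(|1⟩) = (0.8725 + 0.488614i)·b = (0.8719 + 0.4883i)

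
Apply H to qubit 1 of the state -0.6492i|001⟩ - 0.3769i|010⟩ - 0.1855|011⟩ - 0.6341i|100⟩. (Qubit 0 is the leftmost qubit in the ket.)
-0.2665i|000⟩ + (-0.1312 - 0.4591i)|001⟩ + 0.2665i|010⟩ + (0.1312 - 0.4591i)|011⟩ - 0.4484i|100⟩ - 0.4484i|110⟩

H on qubit 1 mixes each pair of kets that differ only in qubit 1: amplitudes (a, b) of (|…0…⟩, |…1…⟩) become ((a + b)/√2, (a − b)/√2). Kets absent from the input have amplitude 0.
(|000⟩, |010⟩): (a, b) = (0, -0.3769i) → (-0.2665i, 0.2665i)
(|001⟩, |011⟩): (a, b) = (-0.6492i, -0.1855) → ((-0.1312 - 0.4591i), (0.1312 - 0.4591i))
(|100⟩, |110⟩): (a, b) = (-0.6341i, 0) → (-0.4484i, -0.4484i)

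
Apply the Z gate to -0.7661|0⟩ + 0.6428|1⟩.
-0.7661|0⟩ - 0.6428|1⟩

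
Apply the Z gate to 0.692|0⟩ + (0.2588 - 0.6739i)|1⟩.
0.692|0⟩ + (-0.2588 + 0.6739i)|1⟩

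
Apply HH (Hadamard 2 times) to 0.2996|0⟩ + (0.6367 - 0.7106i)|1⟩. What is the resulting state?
0.2996|0⟩ + (0.6367 - 0.7106i)|1⟩

H² = I, so an even number of Hadamards cancels: H^2 = I and the state is unchanged.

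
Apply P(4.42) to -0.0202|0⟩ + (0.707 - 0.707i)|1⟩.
-0.0202|0⟩ + (-0.8808 - 0.4732i)|1⟩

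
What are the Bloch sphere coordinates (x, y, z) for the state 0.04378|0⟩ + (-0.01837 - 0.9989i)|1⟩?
(-0.001608, -0.08746, -0.9962)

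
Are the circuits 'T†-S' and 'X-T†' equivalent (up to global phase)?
No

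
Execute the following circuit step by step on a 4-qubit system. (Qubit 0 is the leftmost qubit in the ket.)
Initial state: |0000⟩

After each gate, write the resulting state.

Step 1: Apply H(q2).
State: 1/√2|0000⟩ + 1/√2|0010⟩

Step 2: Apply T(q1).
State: 1/√2|0000⟩ + 1/√2|0010⟩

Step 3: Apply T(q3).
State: 1/√2|0000⟩ + 1/√2|0010⟩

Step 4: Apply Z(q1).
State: 1/√2|0000⟩ + 1/√2|0010⟩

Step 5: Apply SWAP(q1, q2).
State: 1/√2|0000⟩ + 1/√2|0100⟩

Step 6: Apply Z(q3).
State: 1/√2|0000⟩ + 1/√2|0100⟩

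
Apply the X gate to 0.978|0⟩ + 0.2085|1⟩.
0.2085|0⟩ + 0.978|1⟩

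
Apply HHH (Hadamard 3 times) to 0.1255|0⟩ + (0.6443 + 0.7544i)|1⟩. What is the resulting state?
(0.5443 + 0.5334i)|0⟩ + (-0.3668 - 0.5334i)|1⟩

H² = I, so H^3 = H: a single Hadamard. With (a, b) = (0.1255, (0.6443 + 0.7544i)), H gives ((a + b)/√2, (a − b)/√2) = ((0.5443 + 0.5334i), (-0.3668 - 0.5334i)).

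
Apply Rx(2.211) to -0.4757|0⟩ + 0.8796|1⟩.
(-0.2134 - 0.7861i)|0⟩ + (0.3947 + 0.4251i)|1⟩

Rx(2.211) = [[cos(θ/2), −i·sin(θ/2)], [−i·sin(θ/2), cos(θ/2)]]; θ = 2.211, cos(θ/2) ≈ 0.448688, sin(θ/2) ≈ 0.893689.
With a = amp(|0⟩) = -0.4757 and b = amp(|1⟩) = 0.8796:
new amp(|0⟩) = (0.448688)·a + (-0.893689i)·b = (-0.2134 - 0.7861i)
new amp(|1⟩) = (-0.893689i)·a + (0.448688)·b = (0.3947 + 0.4251i)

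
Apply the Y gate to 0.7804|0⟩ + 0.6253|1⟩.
-0.6253i|0⟩ + 0.7804i|1⟩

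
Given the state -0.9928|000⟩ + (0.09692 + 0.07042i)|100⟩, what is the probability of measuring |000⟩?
0.9857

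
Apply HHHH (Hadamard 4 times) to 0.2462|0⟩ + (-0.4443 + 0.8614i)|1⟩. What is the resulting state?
0.2462|0⟩ + (-0.4443 + 0.8614i)|1⟩

H² = I, so an even number of Hadamards cancels: H^4 = I and the state is unchanged.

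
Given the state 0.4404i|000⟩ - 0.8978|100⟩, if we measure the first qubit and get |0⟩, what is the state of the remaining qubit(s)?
i|00⟩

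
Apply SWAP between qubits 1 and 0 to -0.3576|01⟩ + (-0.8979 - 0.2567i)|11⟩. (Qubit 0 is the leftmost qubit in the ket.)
-0.3576|10⟩ + (-0.8979 - 0.2567i)|11⟩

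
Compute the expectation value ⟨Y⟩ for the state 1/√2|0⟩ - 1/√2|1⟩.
0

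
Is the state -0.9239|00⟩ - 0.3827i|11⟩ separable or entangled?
Entangled

Writing the state as a|00⟩ + b|01⟩ + c|10⟩ + d|11⟩, it is a product state iff ad − bc = 0.
Here (a, b, c, d) = (-0.9239, 0, 0, -0.3827i): ad − bc = (-0.9239)(-0.3827i) − (0)(0) = 0.3536i ≠ 0, so the state is entangled.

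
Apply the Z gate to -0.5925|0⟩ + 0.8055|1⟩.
-0.5925|0⟩ - 0.8055|1⟩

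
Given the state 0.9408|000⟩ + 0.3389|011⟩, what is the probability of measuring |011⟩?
0.1149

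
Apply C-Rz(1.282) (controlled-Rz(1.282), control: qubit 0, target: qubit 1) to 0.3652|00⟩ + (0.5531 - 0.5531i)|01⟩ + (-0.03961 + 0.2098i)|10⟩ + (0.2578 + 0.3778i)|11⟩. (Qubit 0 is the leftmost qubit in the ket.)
0.3652|00⟩ + (0.5531 - 0.5531i)|01⟩ + (0.09371 + 0.1918i)|10⟩ + (-0.0193 + 0.457i)|11⟩

C-Rz(1.282) leaves the control-|0⟩ kets |00⟩, |01⟩ unchanged and applies Rz(1.282) to qubit 1 on the control-|1⟩ pair (|10⟩, |11⟩).
Rz(1.282) = [[e^(−iθ/2), 0], [0, e^(iθ/2)]] with e^(±iθ/2) = cos(θ/2) ± i·sin(θ/2); θ = 1.282, cos(θ/2) ≈ 0.801498, sin(θ/2) ≈ 0.597997.
With a = amp(|10⟩) = (-0.03961 + 0.2098i) and b = amp(|11⟩) = (0.2578 + 0.3778i):
new amp(|10⟩) = (0.801498 - 0.597997i)·a = (0.09371 + 0.1918i)
new amp(|11⟩) = (0.801498 + 0.597997i)·b = (-0.0193 + 0.457i)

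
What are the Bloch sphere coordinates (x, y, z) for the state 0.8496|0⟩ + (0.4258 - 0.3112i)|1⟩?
(0.7235, -0.5288, 0.4437)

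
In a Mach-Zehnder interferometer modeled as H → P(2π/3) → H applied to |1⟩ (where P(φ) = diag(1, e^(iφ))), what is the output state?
(0.75 - 0.433i)|0⟩ + (0.25 + 0.433i)|1⟩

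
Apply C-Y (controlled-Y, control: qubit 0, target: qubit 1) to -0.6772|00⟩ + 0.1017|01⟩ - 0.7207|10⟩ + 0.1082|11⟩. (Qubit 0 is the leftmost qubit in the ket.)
-0.6772|00⟩ + 0.1017|01⟩ - 0.1082i|10⟩ - 0.7207i|11⟩

C-Y leaves the control-|0⟩ kets |00⟩, |01⟩ unchanged and applies Y to qubit 1 on the control-|1⟩ pair (|10⟩, |11⟩).
Y = [[0, -i], [i, 0]].
With a = amp(|10⟩) = -0.7207 and b = amp(|11⟩) = 0.1082:
new amp(|10⟩) = (-i)·b = -0.1082i
new amp(|11⟩) = (i)·a = -0.7207i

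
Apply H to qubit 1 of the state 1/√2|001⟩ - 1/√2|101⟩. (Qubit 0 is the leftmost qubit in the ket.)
1/2|001⟩ + 1/2|011⟩ - 1/2|101⟩ - 1/2|111⟩

H on qubit 1 mixes each pair of kets that differ only in qubit 1: amplitudes (a, b) of (|…0…⟩, |…1…⟩) become ((a + b)/√2, (a − b)/√2). Kets absent from the input have amplitude 0.
(|001⟩, |011⟩): (a, b) = (1/√2, 0) → (1/2, 1/2)
(|101⟩, |111⟩): (a, b) = (-1/√2, 0) → (-1/2, -1/2)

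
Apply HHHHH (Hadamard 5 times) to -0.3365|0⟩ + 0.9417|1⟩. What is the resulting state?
0.4279|0⟩ - 0.9038|1⟩

H² = I, so H^5 = H: a single Hadamard. With (a, b) = (-0.3365, 0.9417), H gives ((a + b)/√2, (a − b)/√2) = (0.4279, -0.9038).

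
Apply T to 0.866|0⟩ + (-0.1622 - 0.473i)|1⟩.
0.866|0⟩ + (0.2198 - 0.4492i)|1⟩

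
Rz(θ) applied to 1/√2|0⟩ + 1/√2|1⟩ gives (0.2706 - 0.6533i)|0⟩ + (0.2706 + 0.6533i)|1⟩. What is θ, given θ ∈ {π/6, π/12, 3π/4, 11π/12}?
3π/4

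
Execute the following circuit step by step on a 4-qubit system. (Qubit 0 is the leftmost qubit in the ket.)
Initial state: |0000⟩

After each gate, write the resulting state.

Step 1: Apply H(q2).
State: 1/√2|0000⟩ + 1/√2|0010⟩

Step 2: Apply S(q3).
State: 1/√2|0000⟩ + 1/√2|0010⟩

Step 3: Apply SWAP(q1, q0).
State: 1/√2|0000⟩ + 1/√2|0010⟩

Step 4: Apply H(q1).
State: 1/2|0000⟩ + 1/2|0010⟩ + 1/2|0100⟩ + 1/2|0110⟩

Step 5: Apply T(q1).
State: 1/2|0000⟩ + 1/2|0010⟩ + (1/√8 + (1/√8)i)|0100⟩ + (1/√8 + (1/√8)i)|0110⟩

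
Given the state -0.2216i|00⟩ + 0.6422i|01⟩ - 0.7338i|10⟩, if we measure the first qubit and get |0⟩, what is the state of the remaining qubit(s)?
-0.3262i|0⟩ + 0.9453i|1⟩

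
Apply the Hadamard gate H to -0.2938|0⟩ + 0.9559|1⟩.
0.4682|0⟩ - 0.8837|1⟩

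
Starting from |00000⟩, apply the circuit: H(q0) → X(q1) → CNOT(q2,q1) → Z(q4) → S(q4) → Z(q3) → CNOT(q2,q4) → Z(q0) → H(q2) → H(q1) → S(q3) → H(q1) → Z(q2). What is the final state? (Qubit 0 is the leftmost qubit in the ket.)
1/2|01000⟩ - 1/2|01100⟩ - 1/2|11000⟩ + 1/2|11100⟩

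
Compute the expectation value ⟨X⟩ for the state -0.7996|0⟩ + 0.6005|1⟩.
-0.9603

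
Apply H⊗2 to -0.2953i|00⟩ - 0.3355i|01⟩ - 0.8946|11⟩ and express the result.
(-0.4473 - 0.3154i)|00⟩ + (0.4473 + 0.0201i)|01⟩ + (0.4473 - 0.3154i)|10⟩ + (-0.4473 + 0.0201i)|11⟩

H⊗2 gives amp(|y⟩) = (1/2) Σ_x (−1)^(x·y) amp(|x⟩), where x·y is the number of positions in which both x and y have a 1.
|00⟩: (-0.2953i - 0.3355i - 0.8946)/2 = (-0.4473 - 0.3154i)
|01⟩: (-0.2953i + 0.3355i + 0.8946)/2 = (0.4473 + 0.0201i)
|10⟩: (-0.2953i - 0.3355i + 0.8946)/2 = (0.4473 - 0.3154i)
|11⟩: (-0.2953i + 0.3355i - 0.8946)/2 = (-0.4473 + 0.0201i)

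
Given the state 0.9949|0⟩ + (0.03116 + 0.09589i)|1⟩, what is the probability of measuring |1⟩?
0.01017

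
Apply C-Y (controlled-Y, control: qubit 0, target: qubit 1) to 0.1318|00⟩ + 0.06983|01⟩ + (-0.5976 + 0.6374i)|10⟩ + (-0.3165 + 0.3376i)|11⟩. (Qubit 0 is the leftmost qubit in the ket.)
0.1318|00⟩ + 0.06983|01⟩ + (0.3376 + 0.3165i)|10⟩ + (-0.6374 - 0.5976i)|11⟩

C-Y leaves the control-|0⟩ kets |00⟩, |01⟩ unchanged and applies Y to qubit 1 on the control-|1⟩ pair (|10⟩, |11⟩).
Y = [[0, -i], [i, 0]].
With a = amp(|10⟩) = (-0.5976 + 0.6374i) and b = amp(|11⟩) = (-0.3165 + 0.3376i):
new amp(|10⟩) = (-i)·b = (0.3376 + 0.3165i)
new amp(|11⟩) = (i)·a = (-0.6374 - 0.5976i)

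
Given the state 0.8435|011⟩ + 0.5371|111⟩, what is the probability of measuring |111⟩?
0.2885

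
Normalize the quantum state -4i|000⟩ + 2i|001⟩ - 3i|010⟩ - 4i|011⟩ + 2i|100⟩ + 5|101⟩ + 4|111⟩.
-0.4216i|000⟩ + 0.2108i|001⟩ - 0.3162i|010⟩ - 0.4216i|011⟩ + 0.2108i|100⟩ + 0.527|101⟩ + 0.4216|111⟩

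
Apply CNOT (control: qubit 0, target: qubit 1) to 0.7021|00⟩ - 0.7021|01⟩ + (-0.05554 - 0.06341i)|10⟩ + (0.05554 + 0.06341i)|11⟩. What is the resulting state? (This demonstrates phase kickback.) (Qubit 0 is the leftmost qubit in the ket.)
0.7021|00⟩ - 0.7021|01⟩ + (0.05554 + 0.06341i)|10⟩ + (-0.05554 - 0.06341i)|11⟩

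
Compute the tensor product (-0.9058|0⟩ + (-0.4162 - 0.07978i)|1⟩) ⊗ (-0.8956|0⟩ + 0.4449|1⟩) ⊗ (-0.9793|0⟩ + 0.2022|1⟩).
-0.7944|000⟩ + 0.164|001⟩ + 0.3946|010⟩ - 0.08148|011⟩ + (-0.365 - 0.06997i)|100⟩ + (0.07537 + 0.01445i)|101⟩ + (0.1813 + 0.03476i)|110⟩ + (-0.03744 - 0.007177i)|111⟩

amp(|b₁b₂…⟩) = product of the factor amplitudes for bits b₁, b₂, …; only kets whose every factor amplitude is nonzero survive.
|000⟩: (-0.9058)(-0.8956)(-0.9793) = -0.7944
|001⟩: (-0.9058)(-0.8956)(0.2022) = 0.164
|010⟩: (-0.9058)(0.4449)(-0.9793) = 0.3946
|011⟩: (-0.9058)(0.4449)(0.2022) = -0.08148
|100⟩: (-0.4162 - 0.07978i)(-0.8956)(-0.9793) = (-0.365 - 0.06997i)
|101⟩: (-0.4162 - 0.07978i)(-0.8956)(0.2022) = (0.07537 + 0.01445i)
|110⟩: (-0.4162 - 0.07978i)(0.4449)(-0.9793) = (0.1813 + 0.03476i)
|111⟩: (-0.4162 - 0.07978i)(0.4449)(0.2022) = (-0.03744 - 0.007177i)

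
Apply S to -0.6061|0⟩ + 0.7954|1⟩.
-0.6061|0⟩ + 0.7954i|1⟩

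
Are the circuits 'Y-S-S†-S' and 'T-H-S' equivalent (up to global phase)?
No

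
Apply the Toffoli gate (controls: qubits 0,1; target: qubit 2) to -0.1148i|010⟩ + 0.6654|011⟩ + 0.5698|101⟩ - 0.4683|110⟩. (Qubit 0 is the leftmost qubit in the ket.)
-0.1148i|010⟩ + 0.6654|011⟩ + 0.5698|101⟩ - 0.4683|111⟩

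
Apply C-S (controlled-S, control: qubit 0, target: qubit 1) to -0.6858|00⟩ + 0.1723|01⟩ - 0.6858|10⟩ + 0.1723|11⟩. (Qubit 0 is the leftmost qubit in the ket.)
-0.6858|00⟩ + 0.1723|01⟩ - 0.6858|10⟩ + 0.1723i|11⟩

C-S leaves the control-|0⟩ kets |00⟩, |01⟩ unchanged and applies S to qubit 1 on the control-|1⟩ pair (|10⟩, |11⟩).
S = [[1, 0], [0, i]].
With a = amp(|10⟩) = -0.6858 and b = amp(|11⟩) = 0.1723:
new amp(|10⟩) = (1)·a = -0.6858
new amp(|11⟩) = (i)·b = 0.1723i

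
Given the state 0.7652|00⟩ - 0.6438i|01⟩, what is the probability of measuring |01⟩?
0.4145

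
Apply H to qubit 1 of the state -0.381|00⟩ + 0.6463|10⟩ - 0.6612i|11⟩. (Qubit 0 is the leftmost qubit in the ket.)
-0.2694|00⟩ - 0.2694|01⟩ + (0.457 - 0.4675i)|10⟩ + (0.457 + 0.4675i)|11⟩

H on qubit 1 mixes each pair of kets that differ only in qubit 1: amplitudes (a, b) of (|…0…⟩, |…1…⟩) become ((a + b)/√2, (a − b)/√2). Kets absent from the input have amplitude 0.
(|00⟩, |01⟩): (a, b) = (-0.381, 0) → (-0.2694, -0.2694)
(|10⟩, |11⟩): (a, b) = (0.6463, -0.6612i) → ((0.457 - 0.4675i), (0.457 + 0.4675i))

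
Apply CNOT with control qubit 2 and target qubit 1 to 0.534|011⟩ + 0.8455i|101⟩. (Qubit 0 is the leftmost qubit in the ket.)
0.534|001⟩ + 0.8455i|111⟩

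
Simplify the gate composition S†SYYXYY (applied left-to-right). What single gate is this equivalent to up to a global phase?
X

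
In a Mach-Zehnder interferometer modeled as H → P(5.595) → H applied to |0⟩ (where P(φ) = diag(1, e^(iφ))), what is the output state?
(0.8862 - 0.3176i)|0⟩ + (0.1138 + 0.3176i)|1⟩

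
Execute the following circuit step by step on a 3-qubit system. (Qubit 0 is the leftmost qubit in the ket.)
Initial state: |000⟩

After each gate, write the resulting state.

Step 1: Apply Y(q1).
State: i|010⟩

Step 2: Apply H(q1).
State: (1/√2)i|000⟩ - (1/√2)i|010⟩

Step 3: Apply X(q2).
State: (1/√2)i|001⟩ - (1/√2)i|011⟩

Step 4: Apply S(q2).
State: -1/√2|001⟩ + 1/√2|011⟩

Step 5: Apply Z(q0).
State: -1/√2|001⟩ + 1/√2|011⟩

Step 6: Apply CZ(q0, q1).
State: -1/√2|001⟩ + 1/√2|011⟩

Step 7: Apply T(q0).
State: -1/√2|001⟩ + 1/√2|011⟩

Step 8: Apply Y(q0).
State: -(1/√2)i|101⟩ + (1/√2)i|111⟩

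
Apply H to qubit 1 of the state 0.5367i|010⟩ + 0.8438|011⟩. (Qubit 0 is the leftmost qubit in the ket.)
0.3795i|000⟩ + 0.5967|001⟩ - 0.3795i|010⟩ - 0.5967|011⟩

H on qubit 1 mixes each pair of kets that differ only in qubit 1: amplitudes (a, b) of (|…0…⟩, |…1…⟩) become ((a + b)/√2, (a − b)/√2). Kets absent from the input have amplitude 0.
(|000⟩, |010⟩): (a, b) = (0, 0.5367i) → (0.3795i, -0.3795i)
(|001⟩, |011⟩): (a, b) = (0, 0.8438) → (0.5967, -0.5967)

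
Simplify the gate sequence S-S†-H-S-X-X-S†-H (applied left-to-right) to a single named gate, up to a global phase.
I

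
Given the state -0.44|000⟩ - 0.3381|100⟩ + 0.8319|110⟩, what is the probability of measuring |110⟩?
0.6921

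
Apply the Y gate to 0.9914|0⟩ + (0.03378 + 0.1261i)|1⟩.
(0.1261 - 0.03378i)|0⟩ + 0.9914i|1⟩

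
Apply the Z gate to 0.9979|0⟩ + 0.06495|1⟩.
0.9979|0⟩ - 0.06495|1⟩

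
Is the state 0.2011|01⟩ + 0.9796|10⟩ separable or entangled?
Entangled

Writing the state as a|00⟩ + b|01⟩ + c|10⟩ + d|11⟩, it is a product state iff ad − bc = 0.
Here (a, b, c, d) = (0, 0.2011, 0.9796, 0): ad − bc = (0)(0) − (0.2011)(0.9796) = -0.197 ≠ 0, so the state is entangled.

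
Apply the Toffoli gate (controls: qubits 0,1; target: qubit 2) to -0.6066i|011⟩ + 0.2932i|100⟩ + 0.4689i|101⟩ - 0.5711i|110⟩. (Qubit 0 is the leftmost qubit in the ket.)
-0.6066i|011⟩ + 0.2932i|100⟩ + 0.4689i|101⟩ - 0.5711i|111⟩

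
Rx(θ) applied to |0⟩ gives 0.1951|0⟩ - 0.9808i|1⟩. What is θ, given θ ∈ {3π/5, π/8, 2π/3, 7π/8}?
7π/8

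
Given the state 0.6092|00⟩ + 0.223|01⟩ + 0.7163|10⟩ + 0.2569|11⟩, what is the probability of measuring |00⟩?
0.3711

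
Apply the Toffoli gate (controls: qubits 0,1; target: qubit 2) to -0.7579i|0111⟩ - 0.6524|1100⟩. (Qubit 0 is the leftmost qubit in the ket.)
-0.7579i|0111⟩ - 0.6524|1110⟩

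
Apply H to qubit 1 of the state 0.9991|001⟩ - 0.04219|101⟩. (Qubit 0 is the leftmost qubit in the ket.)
0.7065|001⟩ + 0.7065|011⟩ - 0.02983|101⟩ - 0.02983|111⟩

H on qubit 1 mixes each pair of kets that differ only in qubit 1: amplitudes (a, b) of (|…0…⟩, |…1…⟩) become ((a + b)/√2, (a − b)/√2). Kets absent from the input have amplitude 0.
(|001⟩, |011⟩): (a, b) = (0.9991, 0) → (0.7065, 0.7065)
(|101⟩, |111⟩): (a, b) = (-0.04219, 0) → (-0.02983, -0.02983)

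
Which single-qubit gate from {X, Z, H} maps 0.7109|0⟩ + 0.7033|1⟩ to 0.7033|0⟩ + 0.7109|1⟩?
X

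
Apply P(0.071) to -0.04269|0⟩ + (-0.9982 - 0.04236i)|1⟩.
-0.04269|0⟩ + (-0.9927 - 0.1131i)|1⟩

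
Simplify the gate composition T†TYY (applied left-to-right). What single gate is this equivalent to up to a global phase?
I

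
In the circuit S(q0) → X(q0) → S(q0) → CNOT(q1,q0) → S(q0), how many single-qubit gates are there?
4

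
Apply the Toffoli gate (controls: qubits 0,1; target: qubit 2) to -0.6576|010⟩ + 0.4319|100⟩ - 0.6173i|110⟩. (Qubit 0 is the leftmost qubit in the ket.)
-0.6576|010⟩ + 0.4319|100⟩ - 0.6173i|111⟩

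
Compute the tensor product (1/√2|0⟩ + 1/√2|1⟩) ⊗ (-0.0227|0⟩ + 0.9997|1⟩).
-0.01605|00⟩ + 0.7069|01⟩ - 0.01605|10⟩ + 0.7069|11⟩

amp(|b₁b₂…⟩) = product of the factor amplitudes for bits b₁, b₂, …; only kets whose every factor amplitude is nonzero survive.
|00⟩: (1/√2)(-0.0227) = -0.01605
|01⟩: (1/√2)(0.9997) = 0.7069
|10⟩: (1/√2)(-0.0227) = -0.01605
|11⟩: (1/√2)(0.9997) = 0.7069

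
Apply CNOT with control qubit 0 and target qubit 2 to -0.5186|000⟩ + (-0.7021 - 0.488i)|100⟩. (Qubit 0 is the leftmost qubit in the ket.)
-0.5186|000⟩ + (-0.7021 - 0.488i)|101⟩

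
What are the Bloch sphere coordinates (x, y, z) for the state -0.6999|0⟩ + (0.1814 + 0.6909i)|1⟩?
(-0.2539, -0.9671, -0.02039)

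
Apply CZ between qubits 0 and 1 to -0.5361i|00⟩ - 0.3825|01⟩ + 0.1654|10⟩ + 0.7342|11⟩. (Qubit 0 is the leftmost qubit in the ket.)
-0.5361i|00⟩ - 0.3825|01⟩ + 0.1654|10⟩ - 0.7342|11⟩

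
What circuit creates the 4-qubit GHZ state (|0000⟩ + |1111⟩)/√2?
H(q0) → CNOT(q0,q1) → CNOT(q0,q2) → CNOT(q0,q3)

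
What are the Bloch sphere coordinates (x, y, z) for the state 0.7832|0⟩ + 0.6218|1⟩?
(0.974, 0, 0.2268)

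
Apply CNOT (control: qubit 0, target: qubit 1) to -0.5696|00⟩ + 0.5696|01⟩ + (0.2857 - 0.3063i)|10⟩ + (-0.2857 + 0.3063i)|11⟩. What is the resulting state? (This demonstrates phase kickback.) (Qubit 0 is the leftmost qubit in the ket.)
-0.5696|00⟩ + 0.5696|01⟩ + (-0.2857 + 0.3063i)|10⟩ + (0.2857 - 0.3063i)|11⟩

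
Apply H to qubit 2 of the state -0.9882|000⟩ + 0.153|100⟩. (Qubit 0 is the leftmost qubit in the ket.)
-0.6988|000⟩ - 0.6988|001⟩ + 0.1082|100⟩ + 0.1082|101⟩

H on qubit 2 mixes each pair of kets that differ only in qubit 2: amplitudes (a, b) of (|…0…⟩, |…1…⟩) become ((a + b)/√2, (a − b)/√2). Kets absent from the input have amplitude 0.
(|000⟩, |001⟩): (a, b) = (-0.9882, 0) → (-0.6988, -0.6988)
(|100⟩, |101⟩): (a, b) = (0.153, 0) → (0.1082, 0.1082)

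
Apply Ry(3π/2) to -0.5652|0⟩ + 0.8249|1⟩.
-0.1836|0⟩ - 0.9829|1⟩

Ry(3π/2) = [[cos(θ/2), −sin(θ/2)], [sin(θ/2), cos(θ/2)]]; θ = 3π/2, cos(θ/2) ≈ -0.707107, sin(θ/2) ≈ 0.707107.
With a = amp(|0⟩) = -0.5652 and b = amp(|1⟩) = 0.8249:
new amp(|0⟩) = (-0.707107)·a + (-0.707107)·b = -0.1836
new amp(|1⟩) = (0.707107)·a + (-0.707107)·b = -0.9829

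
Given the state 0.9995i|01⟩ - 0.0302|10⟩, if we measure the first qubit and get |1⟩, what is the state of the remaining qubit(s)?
-|0⟩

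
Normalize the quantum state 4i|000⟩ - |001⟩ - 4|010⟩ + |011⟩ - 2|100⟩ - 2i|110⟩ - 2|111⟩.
0.5898i|000⟩ - 0.1474|001⟩ - 0.5898|010⟩ + 0.1474|011⟩ - 0.2949|100⟩ - 0.2949i|110⟩ - 0.2949|111⟩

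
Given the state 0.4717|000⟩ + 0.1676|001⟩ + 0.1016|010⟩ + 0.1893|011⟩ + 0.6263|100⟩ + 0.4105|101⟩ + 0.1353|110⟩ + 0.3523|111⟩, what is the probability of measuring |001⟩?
0.02809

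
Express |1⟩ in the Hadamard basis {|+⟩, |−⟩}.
1/√2|+⟩ - 1/√2|−⟩

With |ψ⟩ = α|0⟩ + β|1⟩, the Hadamard-basis coefficients are ⟨+|ψ⟩ = (α + β)/√2 and ⟨−|ψ⟩ = (α − β)/√2.
Here α = 0, β = 1: (α + β)/√2 = 1/√2, (α − β)/√2 = -1/√2.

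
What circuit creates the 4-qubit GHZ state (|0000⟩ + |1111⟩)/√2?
H(q0) → CNOT(q0,q1) → CNOT(q0,q2) → CNOT(q0,q3)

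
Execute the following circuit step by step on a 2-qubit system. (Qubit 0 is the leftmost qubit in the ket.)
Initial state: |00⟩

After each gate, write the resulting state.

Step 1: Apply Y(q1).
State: i|01⟩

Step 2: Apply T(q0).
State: i|01⟩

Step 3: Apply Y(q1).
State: |00⟩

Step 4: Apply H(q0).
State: 1/√2|00⟩ + 1/√2|10⟩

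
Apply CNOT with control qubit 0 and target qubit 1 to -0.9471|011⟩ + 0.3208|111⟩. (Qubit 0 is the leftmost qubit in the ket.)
-0.9471|011⟩ + 0.3208|101⟩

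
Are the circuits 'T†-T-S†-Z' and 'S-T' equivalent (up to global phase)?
No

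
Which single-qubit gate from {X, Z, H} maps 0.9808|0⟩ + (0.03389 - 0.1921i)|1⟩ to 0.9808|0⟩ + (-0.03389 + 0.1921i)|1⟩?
Z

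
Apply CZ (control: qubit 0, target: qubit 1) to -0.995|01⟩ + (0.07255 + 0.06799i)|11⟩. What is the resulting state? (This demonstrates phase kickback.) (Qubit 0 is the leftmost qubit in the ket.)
-0.995|01⟩ + (-0.07255 - 0.06799i)|11⟩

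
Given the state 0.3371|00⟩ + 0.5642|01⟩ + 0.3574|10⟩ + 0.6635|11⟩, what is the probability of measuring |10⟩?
0.1277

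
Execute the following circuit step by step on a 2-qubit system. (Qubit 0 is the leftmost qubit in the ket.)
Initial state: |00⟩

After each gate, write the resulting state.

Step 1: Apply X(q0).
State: |10⟩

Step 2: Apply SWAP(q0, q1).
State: |01⟩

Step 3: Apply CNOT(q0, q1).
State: |01⟩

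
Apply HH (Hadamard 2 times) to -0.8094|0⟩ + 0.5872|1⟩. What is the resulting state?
-0.8094|0⟩ + 0.5872|1⟩

H² = I, so an even number of Hadamards cancels: H^2 = I and the state is unchanged.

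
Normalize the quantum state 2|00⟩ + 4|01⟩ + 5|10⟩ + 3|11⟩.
0.2722|00⟩ + 0.5443|01⟩ + 0.6804|10⟩ + 1/√6|11⟩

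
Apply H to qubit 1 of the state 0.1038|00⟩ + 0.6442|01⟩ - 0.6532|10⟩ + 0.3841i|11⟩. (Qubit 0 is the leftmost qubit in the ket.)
0.5289|00⟩ - 0.3821|01⟩ + (-0.4619 + 0.2716i)|10⟩ + (-0.4619 - 0.2716i)|11⟩

H on qubit 1 mixes each pair of kets that differ only in qubit 1: amplitudes (a, b) of (|…0…⟩, |…1…⟩) become ((a + b)/√2, (a − b)/√2). Kets absent from the input have amplitude 0.
(|00⟩, |01⟩): (a, b) = (0.1038, 0.6442) → (0.5289, -0.3821)
(|10⟩, |11⟩): (a, b) = (-0.6532, 0.3841i) → ((-0.4619 + 0.2716i), (-0.4619 - 0.2716i))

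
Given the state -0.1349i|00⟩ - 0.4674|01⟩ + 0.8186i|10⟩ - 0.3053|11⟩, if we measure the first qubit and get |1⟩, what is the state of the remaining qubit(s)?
0.937i|0⟩ - 0.3494|1⟩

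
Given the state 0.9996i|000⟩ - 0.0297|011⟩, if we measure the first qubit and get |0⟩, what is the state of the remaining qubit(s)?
0.9996i|00⟩ - 0.0297|11⟩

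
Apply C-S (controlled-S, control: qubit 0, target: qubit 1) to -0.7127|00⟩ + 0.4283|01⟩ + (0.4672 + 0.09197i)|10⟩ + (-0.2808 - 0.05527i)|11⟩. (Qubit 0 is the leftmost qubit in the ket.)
-0.7127|00⟩ + 0.4283|01⟩ + (0.4672 + 0.09197i)|10⟩ + (0.05527 - 0.2808i)|11⟩

C-S leaves the control-|0⟩ kets |00⟩, |01⟩ unchanged and applies S to qubit 1 on the control-|1⟩ pair (|10⟩, |11⟩).
S = [[1, 0], [0, i]].
With a = amp(|10⟩) = (0.4672 + 0.09197i) and b = amp(|11⟩) = (-0.2808 - 0.05527i):
new amp(|10⟩) = (1)·a = (0.4672 + 0.09197i)
new amp(|11⟩) = (i)·b = (0.05527 - 0.2808i)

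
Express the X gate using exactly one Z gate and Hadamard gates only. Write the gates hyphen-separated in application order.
H-Z-H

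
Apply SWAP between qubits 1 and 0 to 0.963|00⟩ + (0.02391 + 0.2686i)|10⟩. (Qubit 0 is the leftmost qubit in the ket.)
0.963|00⟩ + (0.02391 + 0.2686i)|01⟩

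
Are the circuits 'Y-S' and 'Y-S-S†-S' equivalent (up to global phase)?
Yes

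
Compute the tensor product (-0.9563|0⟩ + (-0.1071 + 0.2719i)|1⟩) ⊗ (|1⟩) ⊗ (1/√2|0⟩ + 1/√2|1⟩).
-0.6762|010⟩ - 0.6762|011⟩ + (-0.07573 + 0.1923i)|110⟩ + (-0.07573 + 0.1923i)|111⟩

amp(|b₁b₂…⟩) = product of the factor amplitudes for bits b₁, b₂, …; only kets whose every factor amplitude is nonzero survive.
|010⟩: (-0.9563)(1)(1/√2) = -0.6762
|011⟩: (-0.9563)(1)(1/√2) = -0.6762
|110⟩: (-0.1071 + 0.2719i)(1)(1/√2) = (-0.07573 + 0.1923i)
|111⟩: (-0.1071 + 0.2719i)(1)(1/√2) = (-0.07573 + 0.1923i)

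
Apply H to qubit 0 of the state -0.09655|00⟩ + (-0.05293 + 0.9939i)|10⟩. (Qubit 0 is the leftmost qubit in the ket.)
(-0.1057 + 0.7028i)|00⟩ + (-0.03084 - 0.7028i)|10⟩

H on qubit 0 mixes each pair of kets that differ only in qubit 0: amplitudes (a, b) of (|…0…⟩, |…1…⟩) become ((a + b)/√2, (a − b)/√2). Kets absent from the input have amplitude 0.
(|00⟩, |10⟩): (a, b) = (-0.09655, (-0.05293 + 0.9939i)) → ((-0.1057 + 0.7028i), (-0.03084 - 0.7028i))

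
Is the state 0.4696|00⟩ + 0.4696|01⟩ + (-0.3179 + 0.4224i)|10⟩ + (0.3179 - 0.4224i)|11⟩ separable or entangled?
Entangled

Writing the state as a|00⟩ + b|01⟩ + c|10⟩ + d|11⟩, it is a product state iff ad − bc = 0.
Here (a, b, c, d) = (0.4696, 0.4696, (-0.3179 + 0.4224i), (0.3179 - 0.4224i)): ad − bc = (0.4696)(0.3179 - 0.4224i) − (0.4696)(-0.3179 + 0.4224i) = (0.2986 - 0.3967i) ≠ 0, so the state is entangled.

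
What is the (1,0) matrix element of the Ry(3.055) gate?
0.9991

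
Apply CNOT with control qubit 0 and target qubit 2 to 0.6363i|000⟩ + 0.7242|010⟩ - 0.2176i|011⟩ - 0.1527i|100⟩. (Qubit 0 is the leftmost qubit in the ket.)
0.6363i|000⟩ + 0.7242|010⟩ - 0.2176i|011⟩ - 0.1527i|101⟩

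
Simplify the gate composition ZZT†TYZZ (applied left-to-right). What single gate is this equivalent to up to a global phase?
Y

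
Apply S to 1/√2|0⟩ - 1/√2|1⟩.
1/√2|0⟩ - (1/√2)i|1⟩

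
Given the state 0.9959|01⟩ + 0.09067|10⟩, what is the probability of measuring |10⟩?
0.008221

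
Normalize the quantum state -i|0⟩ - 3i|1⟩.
-0.3162i|0⟩ - 0.9487i|1⟩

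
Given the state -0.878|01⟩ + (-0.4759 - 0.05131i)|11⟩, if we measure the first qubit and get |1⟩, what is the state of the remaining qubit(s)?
(-0.9942 - 0.1072i)|1⟩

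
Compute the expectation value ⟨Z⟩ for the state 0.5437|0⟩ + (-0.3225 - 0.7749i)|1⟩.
-0.4089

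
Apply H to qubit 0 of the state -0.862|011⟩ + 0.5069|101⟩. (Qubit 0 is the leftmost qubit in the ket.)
0.3584|001⟩ - 0.6095|011⟩ - 0.3584|101⟩ - 0.6095|111⟩

H on qubit 0 mixes each pair of kets that differ only in qubit 0: amplitudes (a, b) of (|…0…⟩, |…1…⟩) become ((a + b)/√2, (a − b)/√2). Kets absent from the input have amplitude 0.
(|001⟩, |101⟩): (a, b) = (0, 0.5069) → (0.3584, -0.3584)
(|011⟩, |111⟩): (a, b) = (-0.862, 0) → (-0.6095, -0.6095)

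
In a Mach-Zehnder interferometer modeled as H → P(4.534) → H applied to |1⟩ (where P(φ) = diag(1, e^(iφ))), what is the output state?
(0.5887 + 0.4921i)|0⟩ + (0.4113 - 0.4921i)|1⟩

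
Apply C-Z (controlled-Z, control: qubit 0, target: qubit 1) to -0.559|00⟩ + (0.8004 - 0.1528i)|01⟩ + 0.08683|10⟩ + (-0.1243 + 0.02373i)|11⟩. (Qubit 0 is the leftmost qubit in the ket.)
-0.559|00⟩ + (0.8004 - 0.1528i)|01⟩ + 0.08683|10⟩ + (0.1243 - 0.02373i)|11⟩

C-Z leaves the control-|0⟩ kets |00⟩, |01⟩ unchanged and applies Z to qubit 1 on the control-|1⟩ pair (|10⟩, |11⟩).
Z = [[1, 0], [0, -1]].
With a = amp(|10⟩) = 0.08683 and b = amp(|11⟩) = (-0.1243 + 0.02373i):
new amp(|10⟩) = (1)·a = 0.08683
new amp(|11⟩) = (-1)·b = (0.1243 - 0.02373i)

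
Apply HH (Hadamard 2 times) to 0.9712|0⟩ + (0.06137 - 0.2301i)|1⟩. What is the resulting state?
0.9712|0⟩ + (0.06137 - 0.2301i)|1⟩

H² = I, so an even number of Hadamards cancels: H^2 = I and the state is unchanged.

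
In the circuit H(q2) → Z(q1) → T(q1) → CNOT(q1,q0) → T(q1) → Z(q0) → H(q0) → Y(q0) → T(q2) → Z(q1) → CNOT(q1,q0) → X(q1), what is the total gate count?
12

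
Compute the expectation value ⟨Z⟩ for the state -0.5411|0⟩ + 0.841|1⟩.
-0.4145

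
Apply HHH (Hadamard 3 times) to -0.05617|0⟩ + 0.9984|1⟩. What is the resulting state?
0.6663|0⟩ - 0.7457|1⟩

H² = I, so H^3 = H: a single Hadamard. With (a, b) = (-0.05617, 0.9984), H gives ((a + b)/√2, (a − b)/√2) = (0.6663, -0.7457).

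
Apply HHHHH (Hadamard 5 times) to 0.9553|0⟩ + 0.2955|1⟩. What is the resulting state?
0.8844|0⟩ + 0.4665|1⟩

H² = I, so H^5 = H: a single Hadamard. With (a, b) = (0.9553, 0.2955), H gives ((a + b)/√2, (a − b)/√2) = (0.8844, 0.4665).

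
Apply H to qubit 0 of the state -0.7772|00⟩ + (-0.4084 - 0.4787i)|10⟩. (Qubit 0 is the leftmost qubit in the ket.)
(-0.8383 - 0.3385i)|00⟩ + (-0.2608 + 0.3385i)|10⟩

H on qubit 0 mixes each pair of kets that differ only in qubit 0: amplitudes (a, b) of (|…0…⟩, |…1…⟩) become ((a + b)/√2, (a − b)/√2). Kets absent from the input have amplitude 0.
(|00⟩, |10⟩): (a, b) = (-0.7772, (-0.4084 - 0.4787i)) → ((-0.8383 - 0.3385i), (-0.2608 + 0.3385i))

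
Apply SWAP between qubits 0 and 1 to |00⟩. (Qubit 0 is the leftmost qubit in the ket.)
|00⟩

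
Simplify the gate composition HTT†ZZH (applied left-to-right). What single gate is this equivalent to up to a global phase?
I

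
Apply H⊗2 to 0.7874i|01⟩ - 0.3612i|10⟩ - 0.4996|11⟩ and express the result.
(-0.2498 + 0.2131i)|00⟩ + (0.2498 - 0.5743i)|01⟩ + (0.2498 + 0.5743i)|10⟩ + (-0.2498 - 0.2131i)|11⟩

H⊗2 gives amp(|y⟩) = (1/2) Σ_x (−1)^(x·y) amp(|x⟩), where x·y is the number of positions in which both x and y have a 1.
|00⟩: (0.7874i - 0.3612i - 0.4996)/2 = (-0.2498 + 0.2131i)
|01⟩: (-0.7874i - 0.3612i + 0.4996)/2 = (0.2498 - 0.5743i)
|10⟩: (0.7874i + 0.3612i + 0.4996)/2 = (0.2498 + 0.5743i)
|11⟩: (-0.7874i + 0.3612i - 0.4996)/2 = (-0.2498 - 0.2131i)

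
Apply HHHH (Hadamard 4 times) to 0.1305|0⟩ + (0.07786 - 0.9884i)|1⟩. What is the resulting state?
0.1305|0⟩ + (0.07786 - 0.9884i)|1⟩

H² = I, so an even number of Hadamards cancels: H^4 = I and the state is unchanged.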